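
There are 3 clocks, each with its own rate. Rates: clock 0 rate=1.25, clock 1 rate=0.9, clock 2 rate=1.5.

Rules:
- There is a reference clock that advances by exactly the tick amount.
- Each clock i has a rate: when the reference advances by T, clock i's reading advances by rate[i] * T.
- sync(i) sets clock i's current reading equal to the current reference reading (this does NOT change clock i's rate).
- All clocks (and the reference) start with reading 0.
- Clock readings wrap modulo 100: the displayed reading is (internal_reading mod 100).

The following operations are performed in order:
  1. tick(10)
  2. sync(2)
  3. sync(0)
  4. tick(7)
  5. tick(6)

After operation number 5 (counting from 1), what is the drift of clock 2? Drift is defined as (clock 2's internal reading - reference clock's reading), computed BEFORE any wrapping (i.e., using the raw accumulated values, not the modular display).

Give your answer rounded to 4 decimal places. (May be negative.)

Answer: 6.5000

Derivation:
After op 1 tick(10): ref=10.0000 raw=[12.5000 9.0000 15.0000]
After op 2 sync(2): ref=10.0000 raw=[12.5000 9.0000 10.0000]
After op 3 sync(0): ref=10.0000 raw=[10.0000 9.0000 10.0000]
After op 4 tick(7): ref=17.0000 raw=[18.7500 15.3000 20.5000]
After op 5 tick(6): ref=23.0000 raw=[26.2500 20.7000 29.5000]
Drift of clock 2 after op 5: 29.5000 - 23.0000 = 6.5000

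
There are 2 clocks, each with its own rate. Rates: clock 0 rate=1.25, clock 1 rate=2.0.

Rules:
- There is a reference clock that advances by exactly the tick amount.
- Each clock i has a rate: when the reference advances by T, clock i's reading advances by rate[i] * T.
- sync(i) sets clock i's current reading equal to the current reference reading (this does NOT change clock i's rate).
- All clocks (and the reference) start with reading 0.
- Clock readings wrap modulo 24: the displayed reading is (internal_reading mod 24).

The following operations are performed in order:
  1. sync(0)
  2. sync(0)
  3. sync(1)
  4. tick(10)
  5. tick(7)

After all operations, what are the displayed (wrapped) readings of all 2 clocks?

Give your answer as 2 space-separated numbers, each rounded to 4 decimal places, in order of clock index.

After op 1 sync(0): ref=0.0000 raw=[0.0000 0.0000]
After op 2 sync(0): ref=0.0000 raw=[0.0000 0.0000]
After op 3 sync(1): ref=0.0000 raw=[0.0000 0.0000]
After op 4 tick(10): ref=10.0000 raw=[12.5000 20.0000]
After op 5 tick(7): ref=17.0000 raw=[21.2500 34.0000]
Wrap final raw readings (mod 24): 21.2500 mod 24 = 21.2500; 34.0000 mod 24 = 10.0000

Answer: 21.2500 10.0000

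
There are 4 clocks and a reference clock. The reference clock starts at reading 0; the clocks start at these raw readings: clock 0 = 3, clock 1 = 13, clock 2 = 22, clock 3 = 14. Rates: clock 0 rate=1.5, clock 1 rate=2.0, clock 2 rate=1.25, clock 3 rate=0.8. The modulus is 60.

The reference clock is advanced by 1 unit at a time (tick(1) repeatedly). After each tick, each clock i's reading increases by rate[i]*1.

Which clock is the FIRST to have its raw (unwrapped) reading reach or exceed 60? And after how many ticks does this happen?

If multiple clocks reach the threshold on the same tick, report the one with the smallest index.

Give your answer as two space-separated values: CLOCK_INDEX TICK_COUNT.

clock 0: start=3, rate=1.5, needs 60-3 = 57; ticks = ceil(57/1.5) = ceil(38.0000) = 38; reading at tick 38 = 3 + 1.5*38 = 60.0000
clock 1: start=13, rate=2.0, needs 60-13 = 47; ticks = ceil(47/2.0) = ceil(23.5000) = 24; reading at tick 24 = 13 + 2.0*24 = 61.0000
clock 2: start=22, rate=1.25, needs 60-22 = 38; ticks = ceil(38/1.25) = ceil(30.4000) = 31; reading at tick 31 = 22 + 1.25*31 = 60.7500
clock 3: start=14, rate=0.8, needs 60-14 = 46; ticks = ceil(46/0.8) = ceil(57.5000) = 58; reading at tick 58 = 14 + 0.8*58 = 60.4000
Minimum tick count = 24; winners = [1]; smallest index = 1

Answer: 1 24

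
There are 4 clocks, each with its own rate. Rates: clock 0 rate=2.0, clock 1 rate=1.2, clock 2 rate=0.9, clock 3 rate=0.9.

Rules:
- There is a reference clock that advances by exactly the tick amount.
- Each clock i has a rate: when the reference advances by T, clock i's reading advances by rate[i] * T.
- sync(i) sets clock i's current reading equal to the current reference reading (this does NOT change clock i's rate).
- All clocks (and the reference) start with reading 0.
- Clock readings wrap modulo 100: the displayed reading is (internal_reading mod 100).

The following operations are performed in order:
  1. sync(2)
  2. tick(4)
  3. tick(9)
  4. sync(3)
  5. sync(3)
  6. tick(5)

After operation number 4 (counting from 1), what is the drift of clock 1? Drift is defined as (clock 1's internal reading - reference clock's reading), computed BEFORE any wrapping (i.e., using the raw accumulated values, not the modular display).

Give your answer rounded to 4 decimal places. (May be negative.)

After op 1 sync(2): ref=0.0000 raw=[0.0000 0.0000 0.0000 0.0000]
After op 2 tick(4): ref=4.0000 raw=[8.0000 4.8000 3.6000 3.6000]
After op 3 tick(9): ref=13.0000 raw=[26.0000 15.6000 11.7000 11.7000]
After op 4 sync(3): ref=13.0000 raw=[26.0000 15.6000 11.7000 13.0000]
Drift of clock 1 after op 4: 15.6000 - 13.0000 = 2.6000

Answer: 2.6000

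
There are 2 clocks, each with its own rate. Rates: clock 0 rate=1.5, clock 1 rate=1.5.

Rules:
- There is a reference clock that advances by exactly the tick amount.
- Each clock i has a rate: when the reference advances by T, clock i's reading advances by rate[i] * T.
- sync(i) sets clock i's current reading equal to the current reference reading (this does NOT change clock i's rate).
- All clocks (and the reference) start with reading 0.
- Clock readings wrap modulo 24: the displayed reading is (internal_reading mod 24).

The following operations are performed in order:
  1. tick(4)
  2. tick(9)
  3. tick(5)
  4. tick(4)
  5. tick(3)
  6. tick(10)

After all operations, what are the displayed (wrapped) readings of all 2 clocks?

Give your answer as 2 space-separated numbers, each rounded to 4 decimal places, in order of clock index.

After op 1 tick(4): ref=4.0000 raw=[6.0000 6.0000]
After op 2 tick(9): ref=13.0000 raw=[19.5000 19.5000]
After op 3 tick(5): ref=18.0000 raw=[27.0000 27.0000]
After op 4 tick(4): ref=22.0000 raw=[33.0000 33.0000]
After op 5 tick(3): ref=25.0000 raw=[37.5000 37.5000]
After op 6 tick(10): ref=35.0000 raw=[52.5000 52.5000]
Wrap final raw readings (mod 24): 52.5000 mod 24 = 4.5000; 52.5000 mod 24 = 4.5000

Answer: 4.5000 4.5000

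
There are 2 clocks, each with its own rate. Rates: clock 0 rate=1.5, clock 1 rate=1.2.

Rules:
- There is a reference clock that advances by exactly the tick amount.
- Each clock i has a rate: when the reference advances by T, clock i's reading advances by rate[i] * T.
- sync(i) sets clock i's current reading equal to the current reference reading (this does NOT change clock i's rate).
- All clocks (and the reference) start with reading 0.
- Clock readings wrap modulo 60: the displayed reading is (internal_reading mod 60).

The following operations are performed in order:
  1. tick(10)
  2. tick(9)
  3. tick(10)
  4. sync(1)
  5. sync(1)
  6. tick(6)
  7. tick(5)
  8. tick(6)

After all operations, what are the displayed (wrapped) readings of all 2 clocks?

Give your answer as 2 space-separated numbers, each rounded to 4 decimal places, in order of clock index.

Answer: 9.0000 49.4000

Derivation:
After op 1 tick(10): ref=10.0000 raw=[15.0000 12.0000]
After op 2 tick(9): ref=19.0000 raw=[28.5000 22.8000]
After op 3 tick(10): ref=29.0000 raw=[43.5000 34.8000]
After op 4 sync(1): ref=29.0000 raw=[43.5000 29.0000]
After op 5 sync(1): ref=29.0000 raw=[43.5000 29.0000]
After op 6 tick(6): ref=35.0000 raw=[52.5000 36.2000]
After op 7 tick(5): ref=40.0000 raw=[60.0000 42.2000]
After op 8 tick(6): ref=46.0000 raw=[69.0000 49.4000]
Wrap final raw readings (mod 60): 69.0000 mod 60 = 9.0000; 49.4000 mod 60 = 49.4000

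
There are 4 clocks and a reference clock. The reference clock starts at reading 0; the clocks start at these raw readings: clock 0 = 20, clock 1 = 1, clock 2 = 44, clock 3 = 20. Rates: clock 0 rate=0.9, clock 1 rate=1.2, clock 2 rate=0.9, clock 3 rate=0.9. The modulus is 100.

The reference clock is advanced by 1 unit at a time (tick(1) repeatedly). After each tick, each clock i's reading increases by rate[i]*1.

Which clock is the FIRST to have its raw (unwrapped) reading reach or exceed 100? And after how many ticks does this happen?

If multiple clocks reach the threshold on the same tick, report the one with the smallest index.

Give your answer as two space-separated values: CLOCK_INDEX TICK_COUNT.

clock 0: start=20, rate=0.9, needs 100-20 = 80; ticks = ceil(80/0.9) = ceil(88.8889) = 89; reading at tick 89 = 20 + 0.9*89 = 100.1000
clock 1: start=1, rate=1.2, needs 100-1 = 99; ticks = ceil(99/1.2) = ceil(82.5000) = 83; reading at tick 83 = 1 + 1.2*83 = 100.6000
clock 2: start=44, rate=0.9, needs 100-44 = 56; ticks = ceil(56/0.9) = ceil(62.2222) = 63; reading at tick 63 = 44 + 0.9*63 = 100.7000
clock 3: start=20, rate=0.9, needs 100-20 = 80; ticks = ceil(80/0.9) = ceil(88.8889) = 89; reading at tick 89 = 20 + 0.9*89 = 100.1000
Minimum tick count = 63; winners = [2]; smallest index = 2

Answer: 2 63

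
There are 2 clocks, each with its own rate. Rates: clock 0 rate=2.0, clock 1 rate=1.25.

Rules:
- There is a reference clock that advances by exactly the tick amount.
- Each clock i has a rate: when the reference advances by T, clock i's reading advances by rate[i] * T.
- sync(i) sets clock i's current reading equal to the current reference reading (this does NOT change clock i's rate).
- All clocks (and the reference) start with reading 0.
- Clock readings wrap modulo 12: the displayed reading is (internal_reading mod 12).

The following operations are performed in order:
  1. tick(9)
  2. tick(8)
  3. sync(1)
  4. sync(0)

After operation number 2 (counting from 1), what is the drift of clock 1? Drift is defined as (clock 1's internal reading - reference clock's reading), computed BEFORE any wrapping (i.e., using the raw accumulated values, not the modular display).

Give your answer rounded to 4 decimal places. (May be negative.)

Answer: 4.2500

Derivation:
After op 1 tick(9): ref=9.0000 raw=[18.0000 11.2500]
After op 2 tick(8): ref=17.0000 raw=[34.0000 21.2500]
Drift of clock 1 after op 2: 21.2500 - 17.0000 = 4.2500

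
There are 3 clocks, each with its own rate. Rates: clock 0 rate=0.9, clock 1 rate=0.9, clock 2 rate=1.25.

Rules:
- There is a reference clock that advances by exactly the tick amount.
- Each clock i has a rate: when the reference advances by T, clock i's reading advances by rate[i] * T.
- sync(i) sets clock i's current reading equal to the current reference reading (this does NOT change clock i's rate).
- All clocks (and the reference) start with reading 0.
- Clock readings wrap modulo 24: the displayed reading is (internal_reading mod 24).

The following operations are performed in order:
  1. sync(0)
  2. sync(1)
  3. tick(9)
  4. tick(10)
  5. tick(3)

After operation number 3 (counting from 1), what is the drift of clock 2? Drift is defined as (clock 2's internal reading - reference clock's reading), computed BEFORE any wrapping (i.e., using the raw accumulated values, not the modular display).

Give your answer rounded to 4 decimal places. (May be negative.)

After op 1 sync(0): ref=0.0000 raw=[0.0000 0.0000 0.0000]
After op 2 sync(1): ref=0.0000 raw=[0.0000 0.0000 0.0000]
After op 3 tick(9): ref=9.0000 raw=[8.1000 8.1000 11.2500]
Drift of clock 2 after op 3: 11.2500 - 9.0000 = 2.2500

Answer: 2.2500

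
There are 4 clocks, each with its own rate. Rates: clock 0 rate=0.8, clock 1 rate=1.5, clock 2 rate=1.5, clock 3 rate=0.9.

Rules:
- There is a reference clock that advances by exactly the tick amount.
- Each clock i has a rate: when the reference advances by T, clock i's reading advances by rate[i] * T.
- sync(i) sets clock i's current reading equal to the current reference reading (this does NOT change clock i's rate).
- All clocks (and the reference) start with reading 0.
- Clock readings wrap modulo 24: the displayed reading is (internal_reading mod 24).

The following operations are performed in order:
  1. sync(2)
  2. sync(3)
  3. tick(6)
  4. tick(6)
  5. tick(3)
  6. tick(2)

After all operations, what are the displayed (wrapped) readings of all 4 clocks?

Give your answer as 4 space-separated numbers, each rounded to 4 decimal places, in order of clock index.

After op 1 sync(2): ref=0.0000 raw=[0.0000 0.0000 0.0000 0.0000]
After op 2 sync(3): ref=0.0000 raw=[0.0000 0.0000 0.0000 0.0000]
After op 3 tick(6): ref=6.0000 raw=[4.8000 9.0000 9.0000 5.4000]
After op 4 tick(6): ref=12.0000 raw=[9.6000 18.0000 18.0000 10.8000]
After op 5 tick(3): ref=15.0000 raw=[12.0000 22.5000 22.5000 13.5000]
After op 6 tick(2): ref=17.0000 raw=[13.6000 25.5000 25.5000 15.3000]
Wrap final raw readings (mod 24): 13.6000 mod 24 = 13.6000; 25.5000 mod 24 = 1.5000; 25.5000 mod 24 = 1.5000; 15.3000 mod 24 = 15.3000

Answer: 13.6000 1.5000 1.5000 15.3000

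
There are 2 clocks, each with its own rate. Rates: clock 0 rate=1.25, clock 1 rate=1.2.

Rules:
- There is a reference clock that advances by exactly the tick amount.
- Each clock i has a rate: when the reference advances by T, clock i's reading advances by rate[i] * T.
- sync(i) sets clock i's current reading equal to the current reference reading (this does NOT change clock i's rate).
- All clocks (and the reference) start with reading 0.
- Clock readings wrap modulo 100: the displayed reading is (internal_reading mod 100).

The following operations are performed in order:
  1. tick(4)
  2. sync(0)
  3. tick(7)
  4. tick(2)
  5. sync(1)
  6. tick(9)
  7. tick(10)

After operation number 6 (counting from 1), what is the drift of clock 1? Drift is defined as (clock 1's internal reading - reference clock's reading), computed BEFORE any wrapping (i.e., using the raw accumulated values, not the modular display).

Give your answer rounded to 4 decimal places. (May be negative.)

Answer: 1.8000

Derivation:
After op 1 tick(4): ref=4.0000 raw=[5.0000 4.8000]
After op 2 sync(0): ref=4.0000 raw=[4.0000 4.8000]
After op 3 tick(7): ref=11.0000 raw=[12.7500 13.2000]
After op 4 tick(2): ref=13.0000 raw=[15.2500 15.6000]
After op 5 sync(1): ref=13.0000 raw=[15.2500 13.0000]
After op 6 tick(9): ref=22.0000 raw=[26.5000 23.8000]
Drift of clock 1 after op 6: 23.8000 - 22.0000 = 1.8000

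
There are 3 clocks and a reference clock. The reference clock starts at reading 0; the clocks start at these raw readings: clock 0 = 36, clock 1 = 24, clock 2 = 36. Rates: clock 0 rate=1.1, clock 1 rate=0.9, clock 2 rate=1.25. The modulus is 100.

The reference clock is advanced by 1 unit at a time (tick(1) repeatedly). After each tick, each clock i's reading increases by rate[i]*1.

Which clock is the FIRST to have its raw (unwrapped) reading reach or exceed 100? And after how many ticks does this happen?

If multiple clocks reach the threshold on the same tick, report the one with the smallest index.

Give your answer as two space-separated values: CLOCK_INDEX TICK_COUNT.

clock 0: start=36, rate=1.1, needs 100-36 = 64; ticks = ceil(64/1.1) = ceil(58.1818) = 59; reading at tick 59 = 36 + 1.1*59 = 100.9000
clock 1: start=24, rate=0.9, needs 100-24 = 76; ticks = ceil(76/0.9) = ceil(84.4444) = 85; reading at tick 85 = 24 + 0.9*85 = 100.5000
clock 2: start=36, rate=1.25, needs 100-36 = 64; ticks = ceil(64/1.25) = ceil(51.2000) = 52; reading at tick 52 = 36 + 1.25*52 = 101.0000
Minimum tick count = 52; winners = [2]; smallest index = 2

Answer: 2 52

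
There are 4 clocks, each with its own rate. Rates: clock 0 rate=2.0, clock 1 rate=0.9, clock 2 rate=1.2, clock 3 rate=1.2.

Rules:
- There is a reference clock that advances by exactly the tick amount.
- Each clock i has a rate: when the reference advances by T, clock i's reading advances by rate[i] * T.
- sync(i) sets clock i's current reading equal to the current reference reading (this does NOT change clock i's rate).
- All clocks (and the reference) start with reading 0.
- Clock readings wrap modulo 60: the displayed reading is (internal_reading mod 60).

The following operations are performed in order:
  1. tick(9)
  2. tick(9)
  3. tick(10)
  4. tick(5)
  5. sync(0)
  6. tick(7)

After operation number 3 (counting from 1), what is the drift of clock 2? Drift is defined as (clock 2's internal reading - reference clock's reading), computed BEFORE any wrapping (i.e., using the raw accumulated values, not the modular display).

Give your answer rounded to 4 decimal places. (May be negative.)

After op 1 tick(9): ref=9.0000 raw=[18.0000 8.1000 10.8000 10.8000]
After op 2 tick(9): ref=18.0000 raw=[36.0000 16.2000 21.6000 21.6000]
After op 3 tick(10): ref=28.0000 raw=[56.0000 25.2000 33.6000 33.6000]
Drift of clock 2 after op 3: 33.6000 - 28.0000 = 5.6000

Answer: 5.6000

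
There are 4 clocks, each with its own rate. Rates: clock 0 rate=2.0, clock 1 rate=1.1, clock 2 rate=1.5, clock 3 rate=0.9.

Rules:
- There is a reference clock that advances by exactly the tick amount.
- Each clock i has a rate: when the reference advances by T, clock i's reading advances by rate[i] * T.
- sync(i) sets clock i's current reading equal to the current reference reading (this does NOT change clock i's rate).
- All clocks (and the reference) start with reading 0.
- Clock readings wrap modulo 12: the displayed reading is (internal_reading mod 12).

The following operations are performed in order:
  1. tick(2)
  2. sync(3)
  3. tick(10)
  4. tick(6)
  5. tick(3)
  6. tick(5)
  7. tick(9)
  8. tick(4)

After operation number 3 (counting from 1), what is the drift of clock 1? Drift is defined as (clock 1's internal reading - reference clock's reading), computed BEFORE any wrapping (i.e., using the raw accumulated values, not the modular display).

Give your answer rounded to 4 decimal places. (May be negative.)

After op 1 tick(2): ref=2.0000 raw=[4.0000 2.2000 3.0000 1.8000]
After op 2 sync(3): ref=2.0000 raw=[4.0000 2.2000 3.0000 2.0000]
After op 3 tick(10): ref=12.0000 raw=[24.0000 13.2000 18.0000 11.0000]
Drift of clock 1 after op 3: 13.2000 - 12.0000 = 1.2000

Answer: 1.2000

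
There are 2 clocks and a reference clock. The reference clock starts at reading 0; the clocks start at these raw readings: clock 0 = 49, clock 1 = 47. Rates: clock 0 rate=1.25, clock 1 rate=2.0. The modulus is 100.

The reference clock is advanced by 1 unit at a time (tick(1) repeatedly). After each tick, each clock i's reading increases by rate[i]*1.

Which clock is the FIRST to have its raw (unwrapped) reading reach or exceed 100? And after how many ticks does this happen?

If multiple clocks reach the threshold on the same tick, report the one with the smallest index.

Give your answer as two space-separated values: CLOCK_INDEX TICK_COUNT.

Answer: 1 27

Derivation:
clock 0: start=49, rate=1.25, needs 100-49 = 51; ticks = ceil(51/1.25) = ceil(40.8000) = 41; reading at tick 41 = 49 + 1.25*41 = 100.2500
clock 1: start=47, rate=2.0, needs 100-47 = 53; ticks = ceil(53/2.0) = ceil(26.5000) = 27; reading at tick 27 = 47 + 2.0*27 = 101.0000
Minimum tick count = 27; winners = [1]; smallest index = 1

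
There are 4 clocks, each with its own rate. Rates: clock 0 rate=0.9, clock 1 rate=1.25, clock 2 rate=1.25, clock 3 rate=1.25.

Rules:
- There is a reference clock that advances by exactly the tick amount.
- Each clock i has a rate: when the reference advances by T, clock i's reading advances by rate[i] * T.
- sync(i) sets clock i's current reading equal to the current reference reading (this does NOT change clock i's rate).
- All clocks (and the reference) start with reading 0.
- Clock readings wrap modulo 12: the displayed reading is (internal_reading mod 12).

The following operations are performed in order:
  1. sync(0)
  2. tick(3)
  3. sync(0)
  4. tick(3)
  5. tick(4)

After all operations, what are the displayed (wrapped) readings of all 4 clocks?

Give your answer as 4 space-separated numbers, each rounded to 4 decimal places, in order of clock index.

After op 1 sync(0): ref=0.0000 raw=[0.0000 0.0000 0.0000 0.0000]
After op 2 tick(3): ref=3.0000 raw=[2.7000 3.7500 3.7500 3.7500]
After op 3 sync(0): ref=3.0000 raw=[3.0000 3.7500 3.7500 3.7500]
After op 4 tick(3): ref=6.0000 raw=[5.7000 7.5000 7.5000 7.5000]
After op 5 tick(4): ref=10.0000 raw=[9.3000 12.5000 12.5000 12.5000]
Wrap final raw readings (mod 12): 9.3000 mod 12 = 9.3000; 12.5000 mod 12 = 0.5000; 12.5000 mod 12 = 0.5000; 12.5000 mod 12 = 0.5000

Answer: 9.3000 0.5000 0.5000 0.5000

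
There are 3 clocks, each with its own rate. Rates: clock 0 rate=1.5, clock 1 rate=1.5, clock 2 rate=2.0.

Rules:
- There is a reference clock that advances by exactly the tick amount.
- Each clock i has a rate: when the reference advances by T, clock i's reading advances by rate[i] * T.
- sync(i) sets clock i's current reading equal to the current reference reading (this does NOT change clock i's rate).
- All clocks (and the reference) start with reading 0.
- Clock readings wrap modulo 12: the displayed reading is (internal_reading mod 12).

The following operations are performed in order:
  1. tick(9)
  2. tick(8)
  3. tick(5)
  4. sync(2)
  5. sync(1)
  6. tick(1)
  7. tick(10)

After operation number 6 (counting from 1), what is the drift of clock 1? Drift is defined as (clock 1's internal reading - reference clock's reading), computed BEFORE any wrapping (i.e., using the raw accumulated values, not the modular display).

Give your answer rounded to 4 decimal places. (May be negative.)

Answer: 0.5000

Derivation:
After op 1 tick(9): ref=9.0000 raw=[13.5000 13.5000 18.0000]
After op 2 tick(8): ref=17.0000 raw=[25.5000 25.5000 34.0000]
After op 3 tick(5): ref=22.0000 raw=[33.0000 33.0000 44.0000]
After op 4 sync(2): ref=22.0000 raw=[33.0000 33.0000 22.0000]
After op 5 sync(1): ref=22.0000 raw=[33.0000 22.0000 22.0000]
After op 6 tick(1): ref=23.0000 raw=[34.5000 23.5000 24.0000]
Drift of clock 1 after op 6: 23.5000 - 23.0000 = 0.5000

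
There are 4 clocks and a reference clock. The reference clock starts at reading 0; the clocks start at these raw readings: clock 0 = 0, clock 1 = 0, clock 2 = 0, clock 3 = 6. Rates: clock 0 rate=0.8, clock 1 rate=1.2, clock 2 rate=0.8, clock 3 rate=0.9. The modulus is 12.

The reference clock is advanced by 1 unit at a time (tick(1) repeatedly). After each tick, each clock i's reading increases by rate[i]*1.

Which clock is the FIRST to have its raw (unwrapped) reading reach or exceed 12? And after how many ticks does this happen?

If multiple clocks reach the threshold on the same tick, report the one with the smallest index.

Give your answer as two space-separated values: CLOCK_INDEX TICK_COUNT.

clock 0: start=0, rate=0.8, needs 12-0 = 12; ticks = ceil(12/0.8) = ceil(15.0000) = 15; reading at tick 15 = 0 + 0.8*15 = 12.0000
clock 1: start=0, rate=1.2, needs 12-0 = 12; ticks = ceil(12/1.2) = ceil(10.0000) = 10; reading at tick 10 = 0 + 1.2*10 = 12.0000
clock 2: start=0, rate=0.8, needs 12-0 = 12; ticks = ceil(12/0.8) = ceil(15.0000) = 15; reading at tick 15 = 0 + 0.8*15 = 12.0000
clock 3: start=6, rate=0.9, needs 12-6 = 6; ticks = ceil(6/0.9) = ceil(6.6667) = 7; reading at tick 7 = 6 + 0.9*7 = 12.3000
Minimum tick count = 7; winners = [3]; smallest index = 3

Answer: 3 7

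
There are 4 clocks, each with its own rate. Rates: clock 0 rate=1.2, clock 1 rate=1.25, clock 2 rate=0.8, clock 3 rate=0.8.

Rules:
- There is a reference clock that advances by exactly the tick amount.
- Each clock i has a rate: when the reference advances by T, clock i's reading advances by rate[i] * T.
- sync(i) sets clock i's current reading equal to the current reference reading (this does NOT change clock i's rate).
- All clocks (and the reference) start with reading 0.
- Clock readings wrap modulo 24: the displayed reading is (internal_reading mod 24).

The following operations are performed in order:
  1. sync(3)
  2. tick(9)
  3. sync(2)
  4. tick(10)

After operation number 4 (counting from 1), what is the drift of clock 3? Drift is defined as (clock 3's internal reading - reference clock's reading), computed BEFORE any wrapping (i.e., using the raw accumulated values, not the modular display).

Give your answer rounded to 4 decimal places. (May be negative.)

Answer: -3.8000

Derivation:
After op 1 sync(3): ref=0.0000 raw=[0.0000 0.0000 0.0000 0.0000]
After op 2 tick(9): ref=9.0000 raw=[10.8000 11.2500 7.2000 7.2000]
After op 3 sync(2): ref=9.0000 raw=[10.8000 11.2500 9.0000 7.2000]
After op 4 tick(10): ref=19.0000 raw=[22.8000 23.7500 17.0000 15.2000]
Drift of clock 3 after op 4: 15.2000 - 19.0000 = -3.8000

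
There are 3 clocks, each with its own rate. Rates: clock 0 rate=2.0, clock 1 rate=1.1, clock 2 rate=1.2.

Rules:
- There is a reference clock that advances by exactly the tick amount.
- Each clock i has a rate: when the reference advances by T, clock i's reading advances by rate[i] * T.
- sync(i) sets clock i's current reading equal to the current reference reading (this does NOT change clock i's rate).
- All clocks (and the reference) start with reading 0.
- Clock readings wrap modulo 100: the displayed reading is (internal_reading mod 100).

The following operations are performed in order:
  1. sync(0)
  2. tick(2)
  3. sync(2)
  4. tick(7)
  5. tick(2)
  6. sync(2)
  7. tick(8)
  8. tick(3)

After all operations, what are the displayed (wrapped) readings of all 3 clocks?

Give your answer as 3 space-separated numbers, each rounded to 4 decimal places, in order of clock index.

Answer: 44.0000 24.2000 24.2000

Derivation:
After op 1 sync(0): ref=0.0000 raw=[0.0000 0.0000 0.0000]
After op 2 tick(2): ref=2.0000 raw=[4.0000 2.2000 2.4000]
After op 3 sync(2): ref=2.0000 raw=[4.0000 2.2000 2.0000]
After op 4 tick(7): ref=9.0000 raw=[18.0000 9.9000 10.4000]
After op 5 tick(2): ref=11.0000 raw=[22.0000 12.1000 12.8000]
After op 6 sync(2): ref=11.0000 raw=[22.0000 12.1000 11.0000]
After op 7 tick(8): ref=19.0000 raw=[38.0000 20.9000 20.6000]
After op 8 tick(3): ref=22.0000 raw=[44.0000 24.2000 24.2000]
Wrap final raw readings (mod 100): 44.0000 mod 100 = 44.0000; 24.2000 mod 100 = 24.2000; 24.2000 mod 100 = 24.2000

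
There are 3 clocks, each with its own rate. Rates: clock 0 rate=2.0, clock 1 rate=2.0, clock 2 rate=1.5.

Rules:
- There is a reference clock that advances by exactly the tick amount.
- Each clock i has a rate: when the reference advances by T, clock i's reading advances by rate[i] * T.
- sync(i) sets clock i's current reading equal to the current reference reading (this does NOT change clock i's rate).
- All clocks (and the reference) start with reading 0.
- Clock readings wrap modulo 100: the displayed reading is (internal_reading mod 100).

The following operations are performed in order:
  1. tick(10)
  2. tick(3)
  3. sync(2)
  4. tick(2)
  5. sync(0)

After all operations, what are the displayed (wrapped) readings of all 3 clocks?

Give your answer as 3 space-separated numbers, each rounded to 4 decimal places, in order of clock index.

Answer: 15.0000 30.0000 16.0000

Derivation:
After op 1 tick(10): ref=10.0000 raw=[20.0000 20.0000 15.0000]
After op 2 tick(3): ref=13.0000 raw=[26.0000 26.0000 19.5000]
After op 3 sync(2): ref=13.0000 raw=[26.0000 26.0000 13.0000]
After op 4 tick(2): ref=15.0000 raw=[30.0000 30.0000 16.0000]
After op 5 sync(0): ref=15.0000 raw=[15.0000 30.0000 16.0000]
Wrap final raw readings (mod 100): 15.0000 mod 100 = 15.0000; 30.0000 mod 100 = 30.0000; 16.0000 mod 100 = 16.0000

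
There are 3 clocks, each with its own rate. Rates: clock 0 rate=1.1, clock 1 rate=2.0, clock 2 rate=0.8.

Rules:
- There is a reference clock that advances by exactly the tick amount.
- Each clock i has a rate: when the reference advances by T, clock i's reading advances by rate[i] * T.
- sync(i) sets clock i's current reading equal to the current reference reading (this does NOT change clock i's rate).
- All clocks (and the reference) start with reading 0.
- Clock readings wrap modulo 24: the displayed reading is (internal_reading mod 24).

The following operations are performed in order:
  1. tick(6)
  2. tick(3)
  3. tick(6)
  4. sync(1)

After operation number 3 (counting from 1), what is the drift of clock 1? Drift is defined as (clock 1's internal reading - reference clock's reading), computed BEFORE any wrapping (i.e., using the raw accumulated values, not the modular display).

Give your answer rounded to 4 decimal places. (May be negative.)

Answer: 15.0000

Derivation:
After op 1 tick(6): ref=6.0000 raw=[6.6000 12.0000 4.8000]
After op 2 tick(3): ref=9.0000 raw=[9.9000 18.0000 7.2000]
After op 3 tick(6): ref=15.0000 raw=[16.5000 30.0000 12.0000]
Drift of clock 1 after op 3: 30.0000 - 15.0000 = 15.0000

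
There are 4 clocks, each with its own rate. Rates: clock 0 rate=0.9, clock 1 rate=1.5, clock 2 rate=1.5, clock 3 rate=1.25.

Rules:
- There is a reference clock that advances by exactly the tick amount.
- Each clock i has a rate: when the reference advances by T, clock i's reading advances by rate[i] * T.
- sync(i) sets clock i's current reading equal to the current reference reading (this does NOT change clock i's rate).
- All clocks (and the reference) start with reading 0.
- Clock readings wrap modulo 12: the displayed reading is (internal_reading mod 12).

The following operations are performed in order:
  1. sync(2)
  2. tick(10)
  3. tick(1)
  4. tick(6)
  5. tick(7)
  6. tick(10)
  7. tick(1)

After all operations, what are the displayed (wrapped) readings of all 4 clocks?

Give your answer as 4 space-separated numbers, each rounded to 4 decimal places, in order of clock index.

After op 1 sync(2): ref=0.0000 raw=[0.0000 0.0000 0.0000 0.0000]
After op 2 tick(10): ref=10.0000 raw=[9.0000 15.0000 15.0000 12.5000]
After op 3 tick(1): ref=11.0000 raw=[9.9000 16.5000 16.5000 13.7500]
After op 4 tick(6): ref=17.0000 raw=[15.3000 25.5000 25.5000 21.2500]
After op 5 tick(7): ref=24.0000 raw=[21.6000 36.0000 36.0000 30.0000]
After op 6 tick(10): ref=34.0000 raw=[30.6000 51.0000 51.0000 42.5000]
After op 7 tick(1): ref=35.0000 raw=[31.5000 52.5000 52.5000 43.7500]
Wrap final raw readings (mod 12): 31.5000 mod 12 = 7.5000; 52.5000 mod 12 = 4.5000; 52.5000 mod 12 = 4.5000; 43.7500 mod 12 = 7.7500

Answer: 7.5000 4.5000 4.5000 7.7500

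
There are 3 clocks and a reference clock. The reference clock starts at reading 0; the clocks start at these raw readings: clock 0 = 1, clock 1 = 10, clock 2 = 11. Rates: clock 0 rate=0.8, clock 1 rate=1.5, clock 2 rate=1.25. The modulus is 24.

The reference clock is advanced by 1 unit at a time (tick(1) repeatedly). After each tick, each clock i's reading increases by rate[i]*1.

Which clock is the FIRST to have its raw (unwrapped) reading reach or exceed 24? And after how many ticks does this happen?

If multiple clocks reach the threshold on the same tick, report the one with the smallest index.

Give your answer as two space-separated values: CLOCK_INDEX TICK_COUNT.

clock 0: start=1, rate=0.8, needs 24-1 = 23; ticks = ceil(23/0.8) = ceil(28.7500) = 29; reading at tick 29 = 1 + 0.8*29 = 24.2000
clock 1: start=10, rate=1.5, needs 24-10 = 14; ticks = ceil(14/1.5) = ceil(9.3333) = 10; reading at tick 10 = 10 + 1.5*10 = 25.0000
clock 2: start=11, rate=1.25, needs 24-11 = 13; ticks = ceil(13/1.25) = ceil(10.4000) = 11; reading at tick 11 = 11 + 1.25*11 = 24.7500
Minimum tick count = 10; winners = [1]; smallest index = 1

Answer: 1 10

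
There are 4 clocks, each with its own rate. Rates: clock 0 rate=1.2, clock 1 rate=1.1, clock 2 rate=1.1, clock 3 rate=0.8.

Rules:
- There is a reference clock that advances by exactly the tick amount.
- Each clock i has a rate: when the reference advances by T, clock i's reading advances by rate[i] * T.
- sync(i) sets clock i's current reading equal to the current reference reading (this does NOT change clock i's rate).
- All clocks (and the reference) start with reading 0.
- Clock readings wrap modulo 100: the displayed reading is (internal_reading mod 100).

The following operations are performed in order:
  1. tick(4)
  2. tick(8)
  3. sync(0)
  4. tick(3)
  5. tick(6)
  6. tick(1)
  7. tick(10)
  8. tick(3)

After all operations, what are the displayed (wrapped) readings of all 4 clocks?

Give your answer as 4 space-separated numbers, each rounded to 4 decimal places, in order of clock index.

After op 1 tick(4): ref=4.0000 raw=[4.8000 4.4000 4.4000 3.2000]
After op 2 tick(8): ref=12.0000 raw=[14.4000 13.2000 13.2000 9.6000]
After op 3 sync(0): ref=12.0000 raw=[12.0000 13.2000 13.2000 9.6000]
After op 4 tick(3): ref=15.0000 raw=[15.6000 16.5000 16.5000 12.0000]
After op 5 tick(6): ref=21.0000 raw=[22.8000 23.1000 23.1000 16.8000]
After op 6 tick(1): ref=22.0000 raw=[24.0000 24.2000 24.2000 17.6000]
After op 7 tick(10): ref=32.0000 raw=[36.0000 35.2000 35.2000 25.6000]
After op 8 tick(3): ref=35.0000 raw=[39.6000 38.5000 38.5000 28.0000]
Wrap final raw readings (mod 100): 39.6000 mod 100 = 39.6000; 38.5000 mod 100 = 38.5000; 38.5000 mod 100 = 38.5000; 28.0000 mod 100 = 28.0000

Answer: 39.6000 38.5000 38.5000 28.0000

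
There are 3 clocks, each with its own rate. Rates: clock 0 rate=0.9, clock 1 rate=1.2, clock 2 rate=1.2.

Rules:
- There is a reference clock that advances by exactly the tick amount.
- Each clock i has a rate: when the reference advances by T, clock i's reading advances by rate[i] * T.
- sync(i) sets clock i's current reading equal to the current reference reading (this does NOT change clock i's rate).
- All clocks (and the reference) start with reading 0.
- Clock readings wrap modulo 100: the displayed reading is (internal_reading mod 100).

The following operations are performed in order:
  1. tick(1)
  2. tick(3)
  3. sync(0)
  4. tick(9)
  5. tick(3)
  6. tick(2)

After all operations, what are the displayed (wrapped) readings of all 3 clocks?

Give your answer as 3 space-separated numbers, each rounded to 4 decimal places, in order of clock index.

Answer: 16.6000 21.6000 21.6000

Derivation:
After op 1 tick(1): ref=1.0000 raw=[0.9000 1.2000 1.2000]
After op 2 tick(3): ref=4.0000 raw=[3.6000 4.8000 4.8000]
After op 3 sync(0): ref=4.0000 raw=[4.0000 4.8000 4.8000]
After op 4 tick(9): ref=13.0000 raw=[12.1000 15.6000 15.6000]
After op 5 tick(3): ref=16.0000 raw=[14.8000 19.2000 19.2000]
After op 6 tick(2): ref=18.0000 raw=[16.6000 21.6000 21.6000]
Wrap final raw readings (mod 100): 16.6000 mod 100 = 16.6000; 21.6000 mod 100 = 21.6000; 21.6000 mod 100 = 21.6000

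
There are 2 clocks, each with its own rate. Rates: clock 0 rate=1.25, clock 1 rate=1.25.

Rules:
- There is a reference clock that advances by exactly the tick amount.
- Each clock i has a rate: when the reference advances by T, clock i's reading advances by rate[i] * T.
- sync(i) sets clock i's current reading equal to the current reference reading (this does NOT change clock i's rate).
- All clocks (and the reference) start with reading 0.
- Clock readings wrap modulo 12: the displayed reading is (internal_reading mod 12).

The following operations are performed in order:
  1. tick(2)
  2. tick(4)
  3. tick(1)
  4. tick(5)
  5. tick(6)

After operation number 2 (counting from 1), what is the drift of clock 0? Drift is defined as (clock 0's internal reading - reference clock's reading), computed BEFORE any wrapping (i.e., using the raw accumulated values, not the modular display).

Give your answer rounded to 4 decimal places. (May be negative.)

After op 1 tick(2): ref=2.0000 raw=[2.5000 2.5000]
After op 2 tick(4): ref=6.0000 raw=[7.5000 7.5000]
Drift of clock 0 after op 2: 7.5000 - 6.0000 = 1.5000

Answer: 1.5000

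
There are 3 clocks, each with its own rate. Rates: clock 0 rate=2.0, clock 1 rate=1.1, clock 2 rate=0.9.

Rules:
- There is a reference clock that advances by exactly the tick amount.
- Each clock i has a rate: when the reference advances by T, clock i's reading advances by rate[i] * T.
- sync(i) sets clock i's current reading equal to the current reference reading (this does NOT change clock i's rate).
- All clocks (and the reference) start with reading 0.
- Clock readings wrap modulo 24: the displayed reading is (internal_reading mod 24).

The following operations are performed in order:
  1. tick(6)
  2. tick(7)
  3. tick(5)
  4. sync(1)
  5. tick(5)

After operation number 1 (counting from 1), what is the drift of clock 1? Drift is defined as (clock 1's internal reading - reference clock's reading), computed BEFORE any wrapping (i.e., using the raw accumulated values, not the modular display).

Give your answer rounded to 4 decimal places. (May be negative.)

Answer: 0.6000

Derivation:
After op 1 tick(6): ref=6.0000 raw=[12.0000 6.6000 5.4000]
Drift of clock 1 after op 1: 6.6000 - 6.0000 = 0.6000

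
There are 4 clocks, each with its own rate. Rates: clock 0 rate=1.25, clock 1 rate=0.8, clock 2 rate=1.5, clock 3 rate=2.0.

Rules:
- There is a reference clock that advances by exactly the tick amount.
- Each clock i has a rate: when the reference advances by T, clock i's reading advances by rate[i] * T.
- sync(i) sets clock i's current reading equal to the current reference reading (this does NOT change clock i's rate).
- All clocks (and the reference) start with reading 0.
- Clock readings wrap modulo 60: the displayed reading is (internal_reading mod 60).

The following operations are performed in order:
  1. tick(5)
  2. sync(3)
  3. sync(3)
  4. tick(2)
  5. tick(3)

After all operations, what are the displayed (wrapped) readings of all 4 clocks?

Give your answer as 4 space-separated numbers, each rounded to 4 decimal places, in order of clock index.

After op 1 tick(5): ref=5.0000 raw=[6.2500 4.0000 7.5000 10.0000]
After op 2 sync(3): ref=5.0000 raw=[6.2500 4.0000 7.5000 5.0000]
After op 3 sync(3): ref=5.0000 raw=[6.2500 4.0000 7.5000 5.0000]
After op 4 tick(2): ref=7.0000 raw=[8.7500 5.6000 10.5000 9.0000]
After op 5 tick(3): ref=10.0000 raw=[12.5000 8.0000 15.0000 15.0000]
Wrap final raw readings (mod 60): 12.5000 mod 60 = 12.5000; 8.0000 mod 60 = 8.0000; 15.0000 mod 60 = 15.0000; 15.0000 mod 60 = 15.0000

Answer: 12.5000 8.0000 15.0000 15.0000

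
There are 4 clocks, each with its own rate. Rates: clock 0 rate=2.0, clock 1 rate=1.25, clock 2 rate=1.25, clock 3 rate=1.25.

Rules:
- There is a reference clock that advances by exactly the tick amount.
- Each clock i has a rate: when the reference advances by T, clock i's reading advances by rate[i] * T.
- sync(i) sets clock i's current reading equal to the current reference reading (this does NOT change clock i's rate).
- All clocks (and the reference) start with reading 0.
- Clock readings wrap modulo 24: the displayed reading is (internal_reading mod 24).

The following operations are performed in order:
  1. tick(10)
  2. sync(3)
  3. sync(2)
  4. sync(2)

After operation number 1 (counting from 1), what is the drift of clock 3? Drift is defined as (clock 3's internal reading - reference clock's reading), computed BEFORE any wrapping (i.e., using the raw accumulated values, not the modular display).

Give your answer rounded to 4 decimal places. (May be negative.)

Answer: 2.5000

Derivation:
After op 1 tick(10): ref=10.0000 raw=[20.0000 12.5000 12.5000 12.5000]
Drift of clock 3 after op 1: 12.5000 - 10.0000 = 2.5000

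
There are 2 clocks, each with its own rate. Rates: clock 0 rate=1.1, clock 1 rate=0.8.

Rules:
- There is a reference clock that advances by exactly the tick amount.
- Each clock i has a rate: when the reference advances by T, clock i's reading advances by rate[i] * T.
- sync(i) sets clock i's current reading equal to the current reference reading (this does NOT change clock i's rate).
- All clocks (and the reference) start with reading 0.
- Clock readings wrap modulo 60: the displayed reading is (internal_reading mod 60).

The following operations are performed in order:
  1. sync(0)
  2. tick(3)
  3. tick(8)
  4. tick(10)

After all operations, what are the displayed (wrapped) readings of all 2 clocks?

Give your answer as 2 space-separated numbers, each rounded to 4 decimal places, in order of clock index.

Answer: 23.1000 16.8000

Derivation:
After op 1 sync(0): ref=0.0000 raw=[0.0000 0.0000]
After op 2 tick(3): ref=3.0000 raw=[3.3000 2.4000]
After op 3 tick(8): ref=11.0000 raw=[12.1000 8.8000]
After op 4 tick(10): ref=21.0000 raw=[23.1000 16.8000]
Wrap final raw readings (mod 60): 23.1000 mod 60 = 23.1000; 16.8000 mod 60 = 16.8000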